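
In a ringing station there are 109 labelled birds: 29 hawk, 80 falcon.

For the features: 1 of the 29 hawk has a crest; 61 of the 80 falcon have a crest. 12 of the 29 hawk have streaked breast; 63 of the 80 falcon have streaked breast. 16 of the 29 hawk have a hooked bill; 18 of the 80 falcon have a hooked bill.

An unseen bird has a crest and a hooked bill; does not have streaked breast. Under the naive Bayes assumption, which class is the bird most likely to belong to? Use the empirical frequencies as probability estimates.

falcon

hawk: (29/109) × (1/29) × (17/29) × (16/29) ≈ 0.0029672
falcon: (80/109) × (61/80) × (17/80) × (18/80) ≈ 0.0267575
Highest score → falcon.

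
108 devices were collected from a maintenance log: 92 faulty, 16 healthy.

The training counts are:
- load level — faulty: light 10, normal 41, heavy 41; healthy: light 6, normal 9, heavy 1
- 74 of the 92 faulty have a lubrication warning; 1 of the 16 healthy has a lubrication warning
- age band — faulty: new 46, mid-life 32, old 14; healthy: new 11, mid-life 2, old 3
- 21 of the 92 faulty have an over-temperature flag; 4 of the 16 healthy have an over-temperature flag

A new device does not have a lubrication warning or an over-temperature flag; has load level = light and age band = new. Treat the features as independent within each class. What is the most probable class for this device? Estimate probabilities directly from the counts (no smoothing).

healthy

faulty: (92/108) × (10/92) × (18/92) × (46/92) × (71/92) ≈ 0.00699039
healthy: (16/108) × (6/16) × (15/16) × (11/16) × (12/16) = 0.02685546875
Highest score → healthy.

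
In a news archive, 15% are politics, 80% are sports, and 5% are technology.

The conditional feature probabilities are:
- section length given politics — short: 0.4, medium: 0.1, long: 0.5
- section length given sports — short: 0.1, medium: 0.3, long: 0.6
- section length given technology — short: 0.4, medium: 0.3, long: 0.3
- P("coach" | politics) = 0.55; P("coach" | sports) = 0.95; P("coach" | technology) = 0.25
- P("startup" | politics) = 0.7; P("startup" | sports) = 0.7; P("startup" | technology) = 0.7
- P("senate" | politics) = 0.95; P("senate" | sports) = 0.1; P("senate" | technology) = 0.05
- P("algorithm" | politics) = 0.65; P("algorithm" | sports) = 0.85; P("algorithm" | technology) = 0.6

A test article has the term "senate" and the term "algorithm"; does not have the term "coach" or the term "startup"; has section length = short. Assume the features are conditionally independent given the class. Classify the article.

politics: 0.15 × 0.4 × (1−0.55) × (1−0.7) × 0.95 × 0.65 = 0.00500175
sports: 0.8 × 0.1 × (1−0.95) × (1−0.7) × 0.1 × 0.85 = 0.000102
technology: 0.05 × 0.4 × (1−0.25) × (1−0.7) × 0.05 × 0.6 = 0.000135
Highest score → politics.

politics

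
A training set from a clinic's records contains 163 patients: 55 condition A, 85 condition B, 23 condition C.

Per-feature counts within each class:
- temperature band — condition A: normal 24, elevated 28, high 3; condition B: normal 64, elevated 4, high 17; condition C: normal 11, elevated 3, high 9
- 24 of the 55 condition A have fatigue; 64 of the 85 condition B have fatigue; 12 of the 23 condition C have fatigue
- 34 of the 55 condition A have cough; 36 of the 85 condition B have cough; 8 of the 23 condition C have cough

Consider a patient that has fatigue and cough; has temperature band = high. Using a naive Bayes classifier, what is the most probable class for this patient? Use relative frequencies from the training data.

condition A: (55/163) × (3/55) × (24/55) × (34/55) ≈ 0.00496476
condition B: (85/163) × (17/85) × (64/85) × (36/85) ≈ 0.0332588
condition C: (23/163) × (9/23) × (12/23) × (8/23) ≈ 0.0100201
Highest score → condition B.

condition B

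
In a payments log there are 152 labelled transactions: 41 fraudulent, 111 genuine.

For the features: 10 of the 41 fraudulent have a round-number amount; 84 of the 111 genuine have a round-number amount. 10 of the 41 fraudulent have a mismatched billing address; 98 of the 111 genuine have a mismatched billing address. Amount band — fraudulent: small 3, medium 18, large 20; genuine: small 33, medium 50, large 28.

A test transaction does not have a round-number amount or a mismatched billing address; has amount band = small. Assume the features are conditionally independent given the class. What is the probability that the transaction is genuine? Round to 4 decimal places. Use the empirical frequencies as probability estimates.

fraudulent: (41/152) × (31/41) × (31/41) × (3/41) ≈ 0.0112832
genuine: (111/152) × (27/111) × (13/111) × (33/111) ≈ 0.00618488
P(genuine | x) = 0.00618488 / 0.01746808 ≈ 0.3541

0.3541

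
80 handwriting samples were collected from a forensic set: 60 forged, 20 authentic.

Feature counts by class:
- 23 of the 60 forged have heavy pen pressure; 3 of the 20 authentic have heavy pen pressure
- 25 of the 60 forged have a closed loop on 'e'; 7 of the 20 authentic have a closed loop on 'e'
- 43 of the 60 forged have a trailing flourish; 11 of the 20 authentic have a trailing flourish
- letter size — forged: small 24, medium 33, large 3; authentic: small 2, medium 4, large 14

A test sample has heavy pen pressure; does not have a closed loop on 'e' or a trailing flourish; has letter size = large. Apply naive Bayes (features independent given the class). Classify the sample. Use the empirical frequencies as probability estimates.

authentic

forged: (60/80) × (23/60) × (35/60) × (17/60) × (3/60) ≈ 0.00237587
authentic: (20/80) × (3/20) × (13/20) × (9/20) × (14/20) = 0.007678125
Highest score → authentic.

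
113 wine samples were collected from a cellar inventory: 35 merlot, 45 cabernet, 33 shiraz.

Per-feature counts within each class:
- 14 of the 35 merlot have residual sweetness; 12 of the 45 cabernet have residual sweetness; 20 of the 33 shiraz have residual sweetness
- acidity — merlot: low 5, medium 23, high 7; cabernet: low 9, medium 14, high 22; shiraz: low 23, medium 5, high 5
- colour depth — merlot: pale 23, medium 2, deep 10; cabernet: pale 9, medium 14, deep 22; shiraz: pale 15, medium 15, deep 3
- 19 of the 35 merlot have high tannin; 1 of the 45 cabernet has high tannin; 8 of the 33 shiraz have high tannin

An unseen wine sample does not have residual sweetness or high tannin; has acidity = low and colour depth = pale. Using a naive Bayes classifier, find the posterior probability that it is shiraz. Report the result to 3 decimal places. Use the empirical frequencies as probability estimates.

0.587

merlot: (35/113) × (21/35) × (5/35) × (23/35) × (16/35) ≈ 0.00797544
cabernet: (45/113) × (33/45) × (9/45) × (9/45) × (44/45) ≈ 0.0114218
shiraz: (33/113) × (13/33) × (23/33) × (15/33) × (25/33) ≈ 0.027611
P(shiraz | x) = 0.027611 / 0.04700824 ≈ 0.587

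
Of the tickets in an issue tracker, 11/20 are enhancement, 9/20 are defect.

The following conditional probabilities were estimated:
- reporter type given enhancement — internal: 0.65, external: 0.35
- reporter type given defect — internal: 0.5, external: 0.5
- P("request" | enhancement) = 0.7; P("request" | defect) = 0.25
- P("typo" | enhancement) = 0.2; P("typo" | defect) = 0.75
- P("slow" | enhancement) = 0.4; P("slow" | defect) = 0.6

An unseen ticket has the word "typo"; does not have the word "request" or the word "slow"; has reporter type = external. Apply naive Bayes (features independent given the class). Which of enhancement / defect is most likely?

enhancement: 0.55 × 0.35 × (1−0.7) × 0.2 × (1−0.4) = 0.00693
defect: 0.45 × 0.5 × (1−0.25) × 0.75 × (1−0.6) = 0.050625
Highest score → defect.

defect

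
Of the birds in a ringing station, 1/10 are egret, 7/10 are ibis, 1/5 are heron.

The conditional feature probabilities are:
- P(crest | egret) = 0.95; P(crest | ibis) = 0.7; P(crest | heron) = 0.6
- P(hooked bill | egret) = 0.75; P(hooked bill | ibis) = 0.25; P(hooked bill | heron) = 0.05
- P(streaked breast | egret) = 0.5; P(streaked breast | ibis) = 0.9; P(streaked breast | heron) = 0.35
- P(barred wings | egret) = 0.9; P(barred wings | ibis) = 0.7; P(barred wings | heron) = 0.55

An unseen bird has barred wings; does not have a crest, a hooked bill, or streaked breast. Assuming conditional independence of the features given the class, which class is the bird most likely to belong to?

egret: 0.1 × (1−0.95) × (1−0.75) × (1−0.5) × 0.9 = 0.0005625
ibis: 0.7 × (1−0.7) × (1−0.25) × (1−0.9) × 0.7 = 0.011025
heron: 0.2 × (1−0.6) × (1−0.05) × (1−0.35) × 0.55 = 0.02717
Highest score → heron.

heron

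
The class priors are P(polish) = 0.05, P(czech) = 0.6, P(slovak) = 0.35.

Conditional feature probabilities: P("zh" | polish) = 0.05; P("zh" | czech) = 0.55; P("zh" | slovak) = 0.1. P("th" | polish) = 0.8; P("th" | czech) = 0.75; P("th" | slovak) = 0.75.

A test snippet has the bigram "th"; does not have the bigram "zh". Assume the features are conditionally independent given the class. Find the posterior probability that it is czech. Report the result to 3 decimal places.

polish: 0.05 × (1−0.05) × 0.8 = 0.038
czech: 0.6 × (1−0.55) × 0.75 = 0.2025
slovak: 0.35 × (1−0.1) × 0.75 = 0.23625
P(czech | x) = 0.2025 / 0.47675 ≈ 0.425

0.425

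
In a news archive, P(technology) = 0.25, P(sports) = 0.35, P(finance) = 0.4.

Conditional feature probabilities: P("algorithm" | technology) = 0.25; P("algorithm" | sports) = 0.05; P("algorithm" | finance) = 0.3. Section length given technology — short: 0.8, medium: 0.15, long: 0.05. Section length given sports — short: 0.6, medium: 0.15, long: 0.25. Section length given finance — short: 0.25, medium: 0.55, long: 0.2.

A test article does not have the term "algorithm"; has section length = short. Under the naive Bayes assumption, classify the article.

sports

technology: 0.25 × (1−0.25) × 0.8 = 0.15
sports: 0.35 × (1−0.05) × 0.6 = 0.1995
finance: 0.4 × (1−0.3) × 0.25 = 0.07
Highest score → sports.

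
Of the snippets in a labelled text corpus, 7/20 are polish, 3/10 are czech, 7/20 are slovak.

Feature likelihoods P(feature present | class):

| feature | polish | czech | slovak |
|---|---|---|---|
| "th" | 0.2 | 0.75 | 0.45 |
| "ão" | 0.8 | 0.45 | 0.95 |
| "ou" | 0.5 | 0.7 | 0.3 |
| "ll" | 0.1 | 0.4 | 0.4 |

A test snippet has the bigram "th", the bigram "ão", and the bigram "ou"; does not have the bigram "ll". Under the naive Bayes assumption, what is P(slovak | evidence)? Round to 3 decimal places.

polish: 0.35 × 0.2 × 0.8 × 0.5 × (1−0.1) = 0.0252
czech: 0.3 × 0.75 × 0.45 × 0.7 × (1−0.4) = 0.042525
slovak: 0.35 × 0.45 × 0.95 × 0.3 × (1−0.4) = 0.0269325
P(slovak | x) = 0.0269325 / 0.0946575 ≈ 0.285

0.285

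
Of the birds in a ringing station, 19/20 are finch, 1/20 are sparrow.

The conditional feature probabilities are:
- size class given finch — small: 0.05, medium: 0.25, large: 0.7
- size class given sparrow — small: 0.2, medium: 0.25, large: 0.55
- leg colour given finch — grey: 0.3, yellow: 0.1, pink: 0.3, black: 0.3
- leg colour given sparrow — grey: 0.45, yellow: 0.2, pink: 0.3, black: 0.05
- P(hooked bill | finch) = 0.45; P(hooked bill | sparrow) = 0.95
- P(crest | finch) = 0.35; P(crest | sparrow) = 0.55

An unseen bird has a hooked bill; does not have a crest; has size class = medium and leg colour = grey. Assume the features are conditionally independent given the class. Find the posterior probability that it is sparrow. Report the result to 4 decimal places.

0.1034

finch: 0.95 × 0.25 × 0.3 × 0.45 × (1−0.35) = 0.020840625
sparrow: 0.05 × 0.25 × 0.45 × 0.95 × (1−0.55) = 0.0024046875
P(sparrow | x) = 0.0024046875 / 0.0232453125 ≈ 0.1034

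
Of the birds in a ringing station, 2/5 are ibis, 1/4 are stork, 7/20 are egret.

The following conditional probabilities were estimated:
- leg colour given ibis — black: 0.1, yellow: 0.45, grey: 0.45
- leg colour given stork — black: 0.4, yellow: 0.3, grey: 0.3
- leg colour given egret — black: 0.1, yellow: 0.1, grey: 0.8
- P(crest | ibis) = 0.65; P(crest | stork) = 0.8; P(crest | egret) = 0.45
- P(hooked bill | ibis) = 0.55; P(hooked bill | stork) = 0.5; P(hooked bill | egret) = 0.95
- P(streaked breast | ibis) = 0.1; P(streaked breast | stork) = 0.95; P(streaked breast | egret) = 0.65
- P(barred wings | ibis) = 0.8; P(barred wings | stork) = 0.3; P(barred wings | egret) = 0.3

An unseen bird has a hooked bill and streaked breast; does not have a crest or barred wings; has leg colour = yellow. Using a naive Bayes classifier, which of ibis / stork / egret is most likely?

ibis: 0.4 × 0.45 × (1−0.65) × 0.55 × 0.1 × (1−0.8) = 0.000693
stork: 0.25 × 0.3 × (1−0.8) × 0.5 × 0.95 × (1−0.3) = 0.0049875
egret: 0.35 × 0.1 × (1−0.45) × 0.95 × 0.65 × (1−0.3) = 0.0083208125
Highest score → egret.

egret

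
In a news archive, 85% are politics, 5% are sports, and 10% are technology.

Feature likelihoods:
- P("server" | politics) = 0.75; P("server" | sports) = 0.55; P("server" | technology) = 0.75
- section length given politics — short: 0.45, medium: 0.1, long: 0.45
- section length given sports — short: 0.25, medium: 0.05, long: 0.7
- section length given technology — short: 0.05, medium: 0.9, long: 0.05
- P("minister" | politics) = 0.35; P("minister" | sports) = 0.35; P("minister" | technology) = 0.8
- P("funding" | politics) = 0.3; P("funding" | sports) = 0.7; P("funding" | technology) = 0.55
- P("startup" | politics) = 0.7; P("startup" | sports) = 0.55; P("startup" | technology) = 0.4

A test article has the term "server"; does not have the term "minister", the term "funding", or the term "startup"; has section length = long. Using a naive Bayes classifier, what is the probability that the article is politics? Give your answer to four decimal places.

0.9539

politics: 0.85 × 0.75 × 0.45 × (1−0.35) × (1−0.3) × (1−0.7) = 0.0391584375
sports: 0.05 × 0.55 × 0.7 × (1−0.35) × (1−0.7) × (1−0.55) = 0.0016891875
technology: 0.1 × 0.75 × 0.05 × (1−0.8) × (1−0.55) × (1−0.4) = 0.0002025
P(politics | x) = 0.0391584375 / 0.041050125 ≈ 0.9539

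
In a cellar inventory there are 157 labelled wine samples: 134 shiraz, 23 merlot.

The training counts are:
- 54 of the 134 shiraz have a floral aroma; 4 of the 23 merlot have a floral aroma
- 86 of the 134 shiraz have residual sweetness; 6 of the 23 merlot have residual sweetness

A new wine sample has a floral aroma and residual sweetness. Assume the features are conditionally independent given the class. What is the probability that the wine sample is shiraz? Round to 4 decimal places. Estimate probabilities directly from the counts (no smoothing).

0.9708

shiraz: (134/157) × (54/134) × (86/134) ≈ 0.220743
merlot: (23/157) × (4/23) × (6/23) ≈ 0.00664636
P(shiraz | x) = 0.220743 / 0.22738936 ≈ 0.9708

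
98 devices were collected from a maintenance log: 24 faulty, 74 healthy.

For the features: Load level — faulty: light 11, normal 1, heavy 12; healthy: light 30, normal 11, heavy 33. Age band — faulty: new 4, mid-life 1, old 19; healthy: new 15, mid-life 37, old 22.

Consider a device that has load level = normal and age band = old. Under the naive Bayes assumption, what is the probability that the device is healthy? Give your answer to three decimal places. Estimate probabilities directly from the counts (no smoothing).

0.805

faulty: (24/98) × (1/24) × (19/24) ≈ 0.00807823
healthy: (74/98) × (11/74) × (22/74) ≈ 0.0333701
P(healthy | x) = 0.0333701 / 0.04144833 ≈ 0.805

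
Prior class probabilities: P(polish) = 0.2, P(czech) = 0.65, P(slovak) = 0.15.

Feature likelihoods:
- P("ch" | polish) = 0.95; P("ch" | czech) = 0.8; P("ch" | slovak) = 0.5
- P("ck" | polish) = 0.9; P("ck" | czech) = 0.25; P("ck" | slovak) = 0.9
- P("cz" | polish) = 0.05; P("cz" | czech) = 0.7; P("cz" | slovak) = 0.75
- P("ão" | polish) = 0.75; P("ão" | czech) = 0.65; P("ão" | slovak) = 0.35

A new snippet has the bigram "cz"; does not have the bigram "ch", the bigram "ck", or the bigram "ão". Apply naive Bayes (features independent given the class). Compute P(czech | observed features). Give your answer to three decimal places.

0.867

polish: 0.2 × (1−0.95) × (1−0.9) × 0.05 × (1−0.75) = 0.0000125
czech: 0.65 × (1−0.8) × (1−0.25) × 0.7 × (1−0.65) = 0.0238875
slovak: 0.15 × (1−0.5) × (1−0.9) × 0.75 × (1−0.35) = 0.00365625
P(czech | x) = 0.0238875 / 0.02755625 ≈ 0.867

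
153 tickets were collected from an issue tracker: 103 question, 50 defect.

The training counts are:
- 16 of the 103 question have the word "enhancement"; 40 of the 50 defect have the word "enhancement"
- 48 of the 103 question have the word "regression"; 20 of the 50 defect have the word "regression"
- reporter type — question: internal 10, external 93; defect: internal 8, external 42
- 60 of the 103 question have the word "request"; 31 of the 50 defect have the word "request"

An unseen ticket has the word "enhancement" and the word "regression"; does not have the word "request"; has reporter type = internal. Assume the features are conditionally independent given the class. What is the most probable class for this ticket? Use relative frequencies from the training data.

defect

question: (103/153) × (16/103) × (48/103) × (10/103) × (43/103) ≈ 0.00197527
defect: (50/153) × (40/50) × (20/50) × (8/50) × (19/50) ≈ 0.00635817
Highest score → defect.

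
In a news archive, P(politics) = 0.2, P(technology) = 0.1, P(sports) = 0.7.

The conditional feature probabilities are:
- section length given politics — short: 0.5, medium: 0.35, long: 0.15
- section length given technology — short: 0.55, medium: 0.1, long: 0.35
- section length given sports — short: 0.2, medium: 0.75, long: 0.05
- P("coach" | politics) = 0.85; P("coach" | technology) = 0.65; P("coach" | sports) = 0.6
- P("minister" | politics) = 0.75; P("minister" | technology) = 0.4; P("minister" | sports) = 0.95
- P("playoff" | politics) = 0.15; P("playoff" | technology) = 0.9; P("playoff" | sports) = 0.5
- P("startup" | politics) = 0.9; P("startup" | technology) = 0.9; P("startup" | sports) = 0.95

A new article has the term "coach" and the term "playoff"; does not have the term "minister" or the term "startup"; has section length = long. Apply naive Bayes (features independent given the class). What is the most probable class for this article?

politics: 0.2 × 0.15 × 0.85 × (1−0.75) × 0.15 × (1−0.9) = 0.000095625
technology: 0.1 × 0.35 × 0.65 × (1−0.4) × 0.9 × (1−0.9) = 0.0012285
sports: 0.7 × 0.05 × 0.6 × (1−0.95) × 0.5 × (1−0.95) = 0.00002625
Highest score → technology.

technology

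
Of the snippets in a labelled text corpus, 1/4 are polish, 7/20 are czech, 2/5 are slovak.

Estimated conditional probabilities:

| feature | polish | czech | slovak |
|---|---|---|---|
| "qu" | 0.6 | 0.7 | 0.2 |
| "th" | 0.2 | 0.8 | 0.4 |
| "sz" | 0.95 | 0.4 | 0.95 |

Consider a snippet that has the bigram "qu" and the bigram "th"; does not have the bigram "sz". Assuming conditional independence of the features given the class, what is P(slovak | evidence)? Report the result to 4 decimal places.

polish: 0.25 × 0.6 × 0.2 × (1−0.95) = 0.0015
czech: 0.35 × 0.7 × 0.8 × (1−0.4) = 0.1176
slovak: 0.4 × 0.2 × 0.4 × (1−0.95) = 0.0016
P(slovak | x) = 0.0016 / 0.1207 ≈ 0.0133

0.0133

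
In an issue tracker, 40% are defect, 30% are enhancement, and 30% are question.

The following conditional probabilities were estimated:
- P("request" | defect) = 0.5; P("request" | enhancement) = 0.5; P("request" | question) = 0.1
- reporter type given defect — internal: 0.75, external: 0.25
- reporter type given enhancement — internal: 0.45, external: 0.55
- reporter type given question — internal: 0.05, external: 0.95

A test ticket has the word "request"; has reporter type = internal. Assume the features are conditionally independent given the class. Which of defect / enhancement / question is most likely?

defect: 0.4 × 0.5 × 0.75 = 0.15
enhancement: 0.3 × 0.5 × 0.45 = 0.0675
question: 0.3 × 0.1 × 0.05 = 0.0015
Highest score → defect.

defect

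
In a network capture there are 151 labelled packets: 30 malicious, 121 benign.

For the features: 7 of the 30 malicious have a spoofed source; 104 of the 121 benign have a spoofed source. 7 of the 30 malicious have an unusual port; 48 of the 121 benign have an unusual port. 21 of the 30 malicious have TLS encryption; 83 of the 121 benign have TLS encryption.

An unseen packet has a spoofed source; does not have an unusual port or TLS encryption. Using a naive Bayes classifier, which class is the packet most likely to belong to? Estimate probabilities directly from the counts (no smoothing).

malicious: (30/151) × (7/30) × (23/30) × (9/30) ≈ 0.0106623
benign: (121/151) × (104/121) × (73/121) × (38/121) ≈ 0.130494
Highest score → benign.

benign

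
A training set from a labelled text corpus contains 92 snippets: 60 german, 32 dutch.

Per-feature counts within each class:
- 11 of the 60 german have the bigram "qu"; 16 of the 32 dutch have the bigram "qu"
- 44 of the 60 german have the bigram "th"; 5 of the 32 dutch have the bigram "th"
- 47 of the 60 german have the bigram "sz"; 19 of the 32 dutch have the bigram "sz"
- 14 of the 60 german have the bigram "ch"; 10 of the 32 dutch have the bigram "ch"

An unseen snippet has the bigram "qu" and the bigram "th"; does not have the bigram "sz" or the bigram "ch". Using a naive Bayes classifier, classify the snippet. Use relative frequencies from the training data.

german

german: (60/92) × (11/60) × (44/60) × (13/60) × (46/60) ≈ 0.0145648
dutch: (32/92) × (16/32) × (5/32) × (13/32) × (22/32) ≈ 0.00758959
Highest score → german.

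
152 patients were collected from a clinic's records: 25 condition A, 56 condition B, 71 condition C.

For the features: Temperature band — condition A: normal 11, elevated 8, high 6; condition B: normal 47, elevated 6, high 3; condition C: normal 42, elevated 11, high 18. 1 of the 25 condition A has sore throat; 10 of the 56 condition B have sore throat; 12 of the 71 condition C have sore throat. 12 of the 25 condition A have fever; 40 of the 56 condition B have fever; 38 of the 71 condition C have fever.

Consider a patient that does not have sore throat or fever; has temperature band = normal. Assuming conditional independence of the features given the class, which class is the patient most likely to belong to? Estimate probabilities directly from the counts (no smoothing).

condition C

condition A: (25/152) × (11/25) × (24/25) × (13/25) ≈ 0.0361263
condition B: (56/152) × (47/56) × (46/56) × (16/56) ≈ 0.0725698
condition C: (71/152) × (42/71) × (59/71) × (33/71) ≈ 0.106722
Highest score → condition C.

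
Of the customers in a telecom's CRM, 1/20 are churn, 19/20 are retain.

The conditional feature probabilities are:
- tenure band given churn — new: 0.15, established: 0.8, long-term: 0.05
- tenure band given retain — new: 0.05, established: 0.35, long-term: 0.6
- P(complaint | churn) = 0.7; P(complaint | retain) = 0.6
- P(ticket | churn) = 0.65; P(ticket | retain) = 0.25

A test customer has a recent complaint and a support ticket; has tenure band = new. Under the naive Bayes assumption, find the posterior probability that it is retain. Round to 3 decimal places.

0.676

churn: 0.05 × 0.15 × 0.7 × 0.65 = 0.0034125
retain: 0.95 × 0.05 × 0.6 × 0.25 = 0.007125
P(retain | x) = 0.007125 / 0.0105375 ≈ 0.676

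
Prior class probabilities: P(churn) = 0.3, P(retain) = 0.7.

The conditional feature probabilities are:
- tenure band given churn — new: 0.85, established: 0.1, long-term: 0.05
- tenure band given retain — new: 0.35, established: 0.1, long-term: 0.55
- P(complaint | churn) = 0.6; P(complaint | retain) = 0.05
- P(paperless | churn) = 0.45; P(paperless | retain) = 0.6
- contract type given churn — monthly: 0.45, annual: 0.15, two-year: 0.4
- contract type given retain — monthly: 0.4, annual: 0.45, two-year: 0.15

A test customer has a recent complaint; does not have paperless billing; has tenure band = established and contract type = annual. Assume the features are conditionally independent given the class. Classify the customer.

churn: 0.3 × 0.1 × 0.6 × (1−0.45) × 0.15 = 0.001485
retain: 0.7 × 0.1 × 0.05 × (1−0.6) × 0.45 = 0.00063
Highest score → churn.

churn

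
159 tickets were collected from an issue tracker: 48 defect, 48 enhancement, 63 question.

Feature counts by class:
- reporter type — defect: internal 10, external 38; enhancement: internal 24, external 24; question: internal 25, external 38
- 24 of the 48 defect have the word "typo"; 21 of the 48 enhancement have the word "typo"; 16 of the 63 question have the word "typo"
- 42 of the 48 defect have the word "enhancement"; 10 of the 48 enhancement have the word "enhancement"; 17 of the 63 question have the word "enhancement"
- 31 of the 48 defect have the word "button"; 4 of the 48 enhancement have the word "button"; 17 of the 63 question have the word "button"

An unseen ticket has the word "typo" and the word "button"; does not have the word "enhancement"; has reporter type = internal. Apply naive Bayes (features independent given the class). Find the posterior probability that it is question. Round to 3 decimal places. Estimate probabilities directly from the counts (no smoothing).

defect: (48/159) × (10/48) × (24/48) × (6/48) × (31/48) ≈ 0.00253865
enhancement: (48/159) × (24/48) × (21/48) × (38/48) × (4/48) ≈ 0.00435666
question: (63/159) × (25/63) × (16/63) × (46/63) × (17/63) ≈ 0.0078677
P(question | x) = 0.0078677 / 0.01476301 ≈ 0.533

0.533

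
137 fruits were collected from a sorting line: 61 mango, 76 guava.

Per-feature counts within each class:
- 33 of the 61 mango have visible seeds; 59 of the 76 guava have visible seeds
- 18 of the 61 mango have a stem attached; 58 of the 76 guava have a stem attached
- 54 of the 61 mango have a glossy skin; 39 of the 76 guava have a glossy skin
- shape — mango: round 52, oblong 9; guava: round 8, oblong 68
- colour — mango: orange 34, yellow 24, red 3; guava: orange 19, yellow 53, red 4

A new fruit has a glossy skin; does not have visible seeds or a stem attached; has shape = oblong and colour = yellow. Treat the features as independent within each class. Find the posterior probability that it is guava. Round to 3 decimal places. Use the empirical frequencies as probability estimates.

0.560

mango: (61/137) × (28/61) × (43/61) × (54/61) × (9/61) × (24/61) ≈ 0.00740345
guava: (76/137) × (17/76) × (18/76) × (39/76) × (68/76) × (53/76) ≈ 0.00941014
P(guava | x) = 0.00941014 / 0.01681359 ≈ 0.560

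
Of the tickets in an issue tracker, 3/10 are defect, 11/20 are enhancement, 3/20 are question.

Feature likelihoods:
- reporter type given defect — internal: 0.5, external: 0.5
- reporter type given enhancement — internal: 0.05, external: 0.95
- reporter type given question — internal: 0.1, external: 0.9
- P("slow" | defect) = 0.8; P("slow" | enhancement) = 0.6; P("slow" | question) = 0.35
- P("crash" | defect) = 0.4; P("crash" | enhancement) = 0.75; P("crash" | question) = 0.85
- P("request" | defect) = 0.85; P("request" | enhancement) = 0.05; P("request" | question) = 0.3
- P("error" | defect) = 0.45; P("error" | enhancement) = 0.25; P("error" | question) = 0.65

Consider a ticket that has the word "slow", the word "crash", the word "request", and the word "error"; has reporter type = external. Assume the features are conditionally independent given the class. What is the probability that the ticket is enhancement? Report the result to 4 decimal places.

0.1009

defect: 0.3 × 0.5 × 0.8 × 0.4 × 0.85 × 0.45 = 0.01836
enhancement: 0.55 × 0.95 × 0.6 × 0.75 × 0.05 × 0.25 = 0.0029390625
question: 0.15 × 0.9 × 0.35 × 0.85 × 0.3 × 0.65 = 0.0078316875
P(enhancement | x) = 0.0029390625 / 0.02913075 ≈ 0.1009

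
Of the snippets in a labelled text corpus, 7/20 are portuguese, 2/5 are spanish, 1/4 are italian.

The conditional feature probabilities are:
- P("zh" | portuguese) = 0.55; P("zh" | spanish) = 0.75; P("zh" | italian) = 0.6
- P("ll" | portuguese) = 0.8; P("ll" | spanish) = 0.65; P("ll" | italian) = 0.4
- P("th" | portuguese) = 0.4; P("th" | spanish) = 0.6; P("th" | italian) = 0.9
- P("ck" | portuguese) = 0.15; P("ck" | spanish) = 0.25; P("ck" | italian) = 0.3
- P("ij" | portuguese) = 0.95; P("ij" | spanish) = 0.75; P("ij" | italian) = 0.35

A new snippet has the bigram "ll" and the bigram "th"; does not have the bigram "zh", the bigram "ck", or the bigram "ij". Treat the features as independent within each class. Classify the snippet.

italian

portuguese: 0.35 × (1−0.55) × 0.8 × 0.4 × (1−0.15) × (1−0.95) = 0.002142
spanish: 0.4 × (1−0.75) × 0.65 × 0.6 × (1−0.25) × (1−0.75) = 0.0073125
italian: 0.25 × (1−0.6) × 0.4 × 0.9 × (1−0.3) × (1−0.35) = 0.01638
Highest score → italian.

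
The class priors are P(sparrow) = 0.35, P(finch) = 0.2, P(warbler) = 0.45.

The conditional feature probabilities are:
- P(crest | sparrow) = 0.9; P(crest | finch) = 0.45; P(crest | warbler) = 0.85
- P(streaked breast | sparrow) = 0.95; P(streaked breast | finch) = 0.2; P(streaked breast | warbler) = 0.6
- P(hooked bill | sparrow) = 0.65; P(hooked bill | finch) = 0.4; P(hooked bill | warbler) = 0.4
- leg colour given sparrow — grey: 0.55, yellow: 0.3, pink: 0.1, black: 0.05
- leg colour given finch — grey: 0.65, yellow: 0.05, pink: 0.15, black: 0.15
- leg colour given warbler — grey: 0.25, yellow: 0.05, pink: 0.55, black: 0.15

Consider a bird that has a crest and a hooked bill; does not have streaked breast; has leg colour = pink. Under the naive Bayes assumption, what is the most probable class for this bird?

warbler

sparrow: 0.35 × 0.9 × (1−0.95) × 0.65 × 0.1 = 0.00102375
finch: 0.2 × 0.45 × (1−0.2) × 0.4 × 0.15 = 0.00432
warbler: 0.45 × 0.85 × (1−0.6) × 0.4 × 0.55 = 0.03366
Highest score → warbler.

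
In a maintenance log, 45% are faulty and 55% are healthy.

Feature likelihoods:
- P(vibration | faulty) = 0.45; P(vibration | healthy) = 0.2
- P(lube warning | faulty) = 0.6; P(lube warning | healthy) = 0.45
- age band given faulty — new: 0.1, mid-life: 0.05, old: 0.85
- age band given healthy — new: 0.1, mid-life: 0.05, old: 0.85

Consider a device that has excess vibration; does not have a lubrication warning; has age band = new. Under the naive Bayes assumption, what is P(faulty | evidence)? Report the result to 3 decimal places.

faulty: 0.45 × 0.45 × (1−0.6) × 0.1 = 0.0081
healthy: 0.55 × 0.2 × (1−0.45) × 0.1 = 0.00605
P(faulty | x) = 0.0081 / 0.01415 ≈ 0.572

0.572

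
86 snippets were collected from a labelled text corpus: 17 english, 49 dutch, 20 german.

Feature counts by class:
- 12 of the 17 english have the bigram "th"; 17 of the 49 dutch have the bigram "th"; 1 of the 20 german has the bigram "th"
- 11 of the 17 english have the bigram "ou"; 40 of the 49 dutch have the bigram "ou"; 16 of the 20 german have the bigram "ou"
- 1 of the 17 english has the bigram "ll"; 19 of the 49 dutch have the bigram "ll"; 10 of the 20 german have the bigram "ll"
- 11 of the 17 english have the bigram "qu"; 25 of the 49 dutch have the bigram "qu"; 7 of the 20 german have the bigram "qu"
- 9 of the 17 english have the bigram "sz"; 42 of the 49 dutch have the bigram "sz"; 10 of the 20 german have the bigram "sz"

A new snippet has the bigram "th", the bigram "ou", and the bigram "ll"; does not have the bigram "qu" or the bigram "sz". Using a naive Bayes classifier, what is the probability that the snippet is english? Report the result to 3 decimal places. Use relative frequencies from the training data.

english: (17/86) × (12/17) × (11/17) × (1/17) × (6/17) × (8/17) ≈ 0.000882107
dutch: (49/86) × (17/49) × (40/49) × (19/49) × (24/49) × (7/49) ≈ 0.00437813
german: (20/86) × (1/20) × (16/20) × (10/20) × (13/20) × (10/20) ≈ 0.00151163
P(english | x) = 0.000882107 / 0.006771867 ≈ 0.130

0.130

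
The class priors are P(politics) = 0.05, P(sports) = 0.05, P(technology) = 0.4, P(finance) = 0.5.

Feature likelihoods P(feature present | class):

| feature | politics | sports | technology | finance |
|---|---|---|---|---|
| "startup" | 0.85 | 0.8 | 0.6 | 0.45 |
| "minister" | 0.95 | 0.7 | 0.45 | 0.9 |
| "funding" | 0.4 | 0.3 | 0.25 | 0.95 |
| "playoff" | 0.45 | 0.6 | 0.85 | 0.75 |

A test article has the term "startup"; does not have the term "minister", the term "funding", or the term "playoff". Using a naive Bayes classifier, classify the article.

technology

politics: 0.05 × 0.85 × (1−0.95) × (1−0.4) × (1−0.45) = 0.00070125
sports: 0.05 × 0.8 × (1−0.7) × (1−0.3) × (1−0.6) = 0.00336
technology: 0.4 × 0.6 × (1−0.45) × (1−0.25) × (1−0.85) = 0.01485
finance: 0.5 × 0.45 × (1−0.9) × (1−0.95) × (1−0.75) = 0.00028125
Highest score → technology.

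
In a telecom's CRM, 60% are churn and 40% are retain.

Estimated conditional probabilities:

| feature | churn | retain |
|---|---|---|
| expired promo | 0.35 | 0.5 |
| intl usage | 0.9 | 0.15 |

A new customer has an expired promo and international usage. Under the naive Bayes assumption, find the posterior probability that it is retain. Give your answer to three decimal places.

0.137

churn: 0.6 × 0.35 × 0.9 = 0.189
retain: 0.4 × 0.5 × 0.15 = 0.03
P(retain | x) = 0.03 / 0.219 ≈ 0.137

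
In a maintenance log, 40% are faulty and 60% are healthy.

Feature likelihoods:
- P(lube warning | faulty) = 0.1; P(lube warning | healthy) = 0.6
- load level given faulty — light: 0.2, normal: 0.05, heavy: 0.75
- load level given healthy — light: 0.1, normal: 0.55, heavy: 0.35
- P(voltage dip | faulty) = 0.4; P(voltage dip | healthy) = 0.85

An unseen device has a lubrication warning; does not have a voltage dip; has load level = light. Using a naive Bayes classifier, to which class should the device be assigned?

healthy

faulty: 0.4 × 0.1 × 0.2 × (1−0.4) = 0.0048
healthy: 0.6 × 0.6 × 0.1 × (1−0.85) = 0.0054
Highest score → healthy.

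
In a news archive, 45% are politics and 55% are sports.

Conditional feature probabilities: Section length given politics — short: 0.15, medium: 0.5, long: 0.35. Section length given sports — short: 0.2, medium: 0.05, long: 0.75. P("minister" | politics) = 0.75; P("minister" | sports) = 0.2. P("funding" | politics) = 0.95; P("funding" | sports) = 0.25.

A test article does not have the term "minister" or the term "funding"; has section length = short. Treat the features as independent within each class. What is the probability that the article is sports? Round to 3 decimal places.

0.987

politics: 0.45 × 0.15 × (1−0.75) × (1−0.95) = 0.00084375
sports: 0.55 × 0.2 × (1−0.2) × (1−0.25) = 0.066
P(sports | x) = 0.066 / 0.06684375 ≈ 0.987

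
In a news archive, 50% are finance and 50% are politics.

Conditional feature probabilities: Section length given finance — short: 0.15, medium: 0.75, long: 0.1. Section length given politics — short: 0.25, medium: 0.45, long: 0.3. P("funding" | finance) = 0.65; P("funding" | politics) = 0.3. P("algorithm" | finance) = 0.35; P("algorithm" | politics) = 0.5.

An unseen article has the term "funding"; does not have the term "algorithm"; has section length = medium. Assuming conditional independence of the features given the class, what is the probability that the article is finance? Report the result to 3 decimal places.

finance: 0.5 × 0.75 × 0.65 × (1−0.35) = 0.1584375
politics: 0.5 × 0.45 × 0.3 × (1−0.5) = 0.03375
P(finance | x) = 0.1584375 / 0.1921875 ≈ 0.824

0.824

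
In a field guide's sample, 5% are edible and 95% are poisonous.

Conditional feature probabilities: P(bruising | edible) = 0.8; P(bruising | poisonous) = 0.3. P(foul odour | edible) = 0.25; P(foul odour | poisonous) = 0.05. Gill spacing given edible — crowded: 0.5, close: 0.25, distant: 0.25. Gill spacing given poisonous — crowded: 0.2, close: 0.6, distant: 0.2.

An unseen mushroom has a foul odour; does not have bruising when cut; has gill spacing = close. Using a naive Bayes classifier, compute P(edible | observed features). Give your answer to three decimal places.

edible: 0.05 × (1−0.8) × 0.25 × 0.25 = 0.000625
poisonous: 0.95 × (1−0.3) × 0.05 × 0.6 = 0.01995
P(edible | x) = 0.000625 / 0.020575 ≈ 0.030

0.030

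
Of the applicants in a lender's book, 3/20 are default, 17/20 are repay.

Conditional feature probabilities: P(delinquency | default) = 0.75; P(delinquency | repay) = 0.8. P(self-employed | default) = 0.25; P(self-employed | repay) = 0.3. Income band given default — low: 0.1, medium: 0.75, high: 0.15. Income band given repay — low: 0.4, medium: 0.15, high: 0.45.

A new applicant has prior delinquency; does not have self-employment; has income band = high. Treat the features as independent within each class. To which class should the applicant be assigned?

repay

default: 0.15 × 0.75 × (1−0.25) × 0.15 = 0.01265625
repay: 0.85 × 0.8 × (1−0.3) × 0.45 = 0.2142
Highest score → repay.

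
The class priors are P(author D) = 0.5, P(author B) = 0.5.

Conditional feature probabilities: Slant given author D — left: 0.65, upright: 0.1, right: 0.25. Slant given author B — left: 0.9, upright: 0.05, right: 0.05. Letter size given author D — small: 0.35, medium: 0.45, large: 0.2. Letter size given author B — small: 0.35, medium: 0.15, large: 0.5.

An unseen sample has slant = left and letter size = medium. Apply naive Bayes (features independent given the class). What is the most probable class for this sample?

author D: 0.5 × 0.65 × 0.45 = 0.14625
author B: 0.5 × 0.9 × 0.15 = 0.0675
Highest score → author D.

author D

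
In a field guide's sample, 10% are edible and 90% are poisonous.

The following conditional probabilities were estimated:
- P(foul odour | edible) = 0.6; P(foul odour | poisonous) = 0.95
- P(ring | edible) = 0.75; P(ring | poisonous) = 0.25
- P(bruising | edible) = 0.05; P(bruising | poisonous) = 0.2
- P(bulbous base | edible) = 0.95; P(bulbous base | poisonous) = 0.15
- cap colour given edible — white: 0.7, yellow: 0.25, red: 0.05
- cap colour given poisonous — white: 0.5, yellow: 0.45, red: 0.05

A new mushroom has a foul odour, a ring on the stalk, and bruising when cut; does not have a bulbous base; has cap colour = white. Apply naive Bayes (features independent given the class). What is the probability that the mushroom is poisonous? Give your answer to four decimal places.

0.9957

edible: 0.1 × 0.6 × 0.75 × 0.05 × (1−0.95) × 0.7 = 0.00007875
poisonous: 0.9 × 0.95 × 0.25 × 0.2 × (1−0.15) × 0.5 = 0.01816875
P(poisonous | x) = 0.01816875 / 0.0182475 ≈ 0.9957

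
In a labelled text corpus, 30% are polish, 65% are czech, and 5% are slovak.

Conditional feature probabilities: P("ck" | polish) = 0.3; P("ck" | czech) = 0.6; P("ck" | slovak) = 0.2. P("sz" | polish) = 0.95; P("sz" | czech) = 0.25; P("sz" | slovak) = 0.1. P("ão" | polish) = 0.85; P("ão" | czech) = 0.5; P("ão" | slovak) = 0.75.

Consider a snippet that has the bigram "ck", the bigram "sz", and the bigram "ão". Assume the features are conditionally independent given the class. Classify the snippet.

polish: 0.3 × 0.3 × 0.95 × 0.85 = 0.072675
czech: 0.65 × 0.6 × 0.25 × 0.5 = 0.04875
slovak: 0.05 × 0.2 × 0.1 × 0.75 = 0.00075
Highest score → polish.

polish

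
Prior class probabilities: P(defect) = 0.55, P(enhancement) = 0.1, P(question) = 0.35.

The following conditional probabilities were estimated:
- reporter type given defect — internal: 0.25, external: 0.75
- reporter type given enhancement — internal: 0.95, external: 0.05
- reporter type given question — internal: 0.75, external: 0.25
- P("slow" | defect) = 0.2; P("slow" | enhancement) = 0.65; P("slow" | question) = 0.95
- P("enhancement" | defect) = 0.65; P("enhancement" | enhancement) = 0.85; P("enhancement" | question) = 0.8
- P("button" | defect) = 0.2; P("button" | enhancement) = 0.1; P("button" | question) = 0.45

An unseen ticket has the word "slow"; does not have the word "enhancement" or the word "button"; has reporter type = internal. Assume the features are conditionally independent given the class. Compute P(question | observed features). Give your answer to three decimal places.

0.631

defect: 0.55 × 0.25 × 0.2 × (1−0.65) × (1−0.2) = 0.0077
enhancement: 0.1 × 0.95 × 0.65 × (1−0.85) × (1−0.1) = 0.00833625
question: 0.35 × 0.75 × 0.95 × (1−0.8) × (1−0.45) = 0.02743125
P(question | x) = 0.02743125 / 0.0434675 ≈ 0.631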